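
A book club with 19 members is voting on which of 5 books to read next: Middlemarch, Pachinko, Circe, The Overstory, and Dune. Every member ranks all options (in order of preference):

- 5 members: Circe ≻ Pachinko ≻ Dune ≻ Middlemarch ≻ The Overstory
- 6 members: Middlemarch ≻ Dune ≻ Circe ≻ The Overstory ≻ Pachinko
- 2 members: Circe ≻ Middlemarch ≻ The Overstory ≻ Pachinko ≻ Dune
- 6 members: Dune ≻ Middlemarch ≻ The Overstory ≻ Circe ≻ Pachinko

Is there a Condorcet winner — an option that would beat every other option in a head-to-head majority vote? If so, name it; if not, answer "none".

Dune

Dune vs Middlemarch: 11–8 for Dune.
Dune vs Pachinko: 12–7 for Dune.
Dune vs Circe: 12–7 for Dune.
Dune vs The Overstory: 17–2 for Dune.
Dune beats every other option head-to-head.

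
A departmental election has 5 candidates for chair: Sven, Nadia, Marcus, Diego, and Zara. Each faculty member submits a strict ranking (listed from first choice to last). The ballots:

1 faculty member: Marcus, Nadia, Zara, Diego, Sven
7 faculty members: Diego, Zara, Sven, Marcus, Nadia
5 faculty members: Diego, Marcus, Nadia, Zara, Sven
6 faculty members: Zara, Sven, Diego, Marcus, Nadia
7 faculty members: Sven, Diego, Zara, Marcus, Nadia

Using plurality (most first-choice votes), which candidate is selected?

First-place votes: Sven 7, Nadia 0, Marcus 1, Diego 12, Zara 6.
Diego has the most first-place votes.

Diego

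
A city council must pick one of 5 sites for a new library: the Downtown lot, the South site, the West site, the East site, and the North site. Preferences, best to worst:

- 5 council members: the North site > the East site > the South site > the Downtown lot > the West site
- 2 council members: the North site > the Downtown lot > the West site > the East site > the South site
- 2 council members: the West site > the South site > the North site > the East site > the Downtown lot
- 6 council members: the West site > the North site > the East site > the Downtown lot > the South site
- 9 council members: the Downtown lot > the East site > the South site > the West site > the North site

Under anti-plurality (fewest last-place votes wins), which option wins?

Last-place votes: the Downtown lot 2, the South site 8, the West site 5, the East site 0, the North site 9.
the East site is ranked last by the fewest voters, so the East site wins.

the East site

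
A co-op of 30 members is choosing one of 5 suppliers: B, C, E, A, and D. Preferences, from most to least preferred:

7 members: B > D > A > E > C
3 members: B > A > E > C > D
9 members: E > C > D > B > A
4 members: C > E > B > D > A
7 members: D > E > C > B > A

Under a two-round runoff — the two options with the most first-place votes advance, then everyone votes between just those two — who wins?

Round 1 first-place votes: B 10, C 4, E 9, A 0, D 7.
B and E advance.
Runoff: B is preferred to E by 10 voters; E by 20.
E wins the runoff.

E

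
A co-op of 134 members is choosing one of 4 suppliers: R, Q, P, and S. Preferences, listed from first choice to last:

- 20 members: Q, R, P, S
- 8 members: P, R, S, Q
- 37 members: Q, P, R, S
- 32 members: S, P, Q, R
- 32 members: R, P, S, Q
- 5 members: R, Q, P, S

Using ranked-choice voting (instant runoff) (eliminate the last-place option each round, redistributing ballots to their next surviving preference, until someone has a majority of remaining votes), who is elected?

Q

Round 1: R 37, Q 57, P 8, S 32. Eliminate P.
Round 2: R 45, Q 57, S 32. Eliminate S.
Round 3: R 45, Q 89. Q has a majority.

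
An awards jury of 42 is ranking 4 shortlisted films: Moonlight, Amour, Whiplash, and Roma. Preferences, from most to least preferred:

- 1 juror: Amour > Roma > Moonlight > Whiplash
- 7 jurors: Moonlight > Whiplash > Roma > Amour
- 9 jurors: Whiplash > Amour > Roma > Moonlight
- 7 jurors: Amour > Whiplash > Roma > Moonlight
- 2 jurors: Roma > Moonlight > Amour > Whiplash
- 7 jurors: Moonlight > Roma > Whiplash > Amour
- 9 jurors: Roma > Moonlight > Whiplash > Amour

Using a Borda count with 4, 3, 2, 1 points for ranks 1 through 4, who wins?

Moonlight: 1·2 + 7·4 + 9·1 + 7·1 + 2·3 + 7·4 + 9·3 = 107
Amour: 1·4 + 7·1 + 9·3 + 7·4 + 2·2 + 7·1 + 9·1 = 86
Whiplash: 1·1 + 7·3 + 9·4 + 7·3 + 2·1 + 7·2 + 9·2 = 113
Roma: 1·3 + 7·2 + 9·2 + 7·2 + 2·4 + 7·3 + 9·4 = 114
Roma has the highest Borda score (114).

Roma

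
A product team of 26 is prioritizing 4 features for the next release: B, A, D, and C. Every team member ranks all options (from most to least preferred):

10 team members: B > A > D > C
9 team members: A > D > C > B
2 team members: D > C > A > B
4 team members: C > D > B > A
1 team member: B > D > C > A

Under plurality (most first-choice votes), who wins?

B

First-place votes: B 11, A 9, D 2, C 4.
B has the most first-place votes.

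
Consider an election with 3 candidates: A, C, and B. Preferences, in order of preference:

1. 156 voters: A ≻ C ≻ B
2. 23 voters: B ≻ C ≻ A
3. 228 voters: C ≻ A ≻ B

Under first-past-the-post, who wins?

First-place votes: A 156, C 228, B 23.
C has the most first-place votes.

C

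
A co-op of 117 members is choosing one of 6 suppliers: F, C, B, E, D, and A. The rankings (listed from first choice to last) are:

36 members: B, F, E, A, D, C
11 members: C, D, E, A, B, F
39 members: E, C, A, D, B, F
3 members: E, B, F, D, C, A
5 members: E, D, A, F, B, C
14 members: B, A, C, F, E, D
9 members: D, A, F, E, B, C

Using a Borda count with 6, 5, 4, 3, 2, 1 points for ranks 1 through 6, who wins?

F: 36·5 + 11·1 + 39·1 + 3·4 + 5·3 + 14·3 + 9·4 = 335
C: 36·1 + 11·6 + 39·5 + 3·2 + 5·1 + 14·4 + 9·1 = 373
B: 36·6 + 11·2 + 39·2 + 3·5 + 5·2 + 14·6 + 9·2 = 443
E: 36·4 + 11·4 + 39·6 + 3·6 + 5·6 + 14·2 + 9·3 = 525
D: 36·2 + 11·5 + 39·3 + 3·3 + 5·5 + 14·1 + 9·6 = 346
A: 36·3 + 11·3 + 39·4 + 3·1 + 5·4 + 14·5 + 9·5 = 435
E has the highest Borda score (525).

E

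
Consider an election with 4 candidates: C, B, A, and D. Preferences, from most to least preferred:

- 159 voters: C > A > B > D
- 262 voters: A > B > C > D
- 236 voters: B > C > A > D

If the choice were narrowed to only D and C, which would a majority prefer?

C

Voters preferring D to C: 0; preferring C to D: 657.
C wins the head-to-head.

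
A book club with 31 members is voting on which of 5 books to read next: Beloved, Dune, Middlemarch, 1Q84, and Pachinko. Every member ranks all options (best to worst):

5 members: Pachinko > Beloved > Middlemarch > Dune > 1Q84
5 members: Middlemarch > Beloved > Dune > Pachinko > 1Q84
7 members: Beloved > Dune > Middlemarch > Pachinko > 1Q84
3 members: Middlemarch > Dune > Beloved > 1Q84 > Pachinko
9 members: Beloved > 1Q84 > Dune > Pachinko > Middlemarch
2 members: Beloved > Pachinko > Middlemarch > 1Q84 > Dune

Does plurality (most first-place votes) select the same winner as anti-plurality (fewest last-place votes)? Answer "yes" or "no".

Plurality — first-place votes: Beloved 18, Dune 0, Middlemarch 8, 1Q84 0, Pachinko 5. Winner: Beloved.
Anti-plurality — last-place votes: Beloved 0, Dune 2, Middlemarch 9, 1Q84 17, Pachinko 3. Winner: Beloved.
The two methods agree.

yes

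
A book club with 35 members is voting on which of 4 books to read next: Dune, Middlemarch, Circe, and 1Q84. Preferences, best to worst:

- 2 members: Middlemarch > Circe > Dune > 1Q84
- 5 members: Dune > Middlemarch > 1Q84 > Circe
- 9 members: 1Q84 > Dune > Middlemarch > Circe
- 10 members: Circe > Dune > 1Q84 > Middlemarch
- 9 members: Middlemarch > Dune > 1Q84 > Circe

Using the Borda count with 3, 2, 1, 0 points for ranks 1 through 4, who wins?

Dune: 2·1 + 5·3 + 9·2 + 10·2 + 9·2 = 73
Middlemarch: 2·3 + 5·2 + 9·1 + 10·0 + 9·3 = 52
Circe: 2·2 + 5·0 + 9·0 + 10·3 + 9·0 = 34
1Q84: 2·0 + 5·1 + 9·3 + 10·1 + 9·1 = 51
Dune has the highest Borda score (73).

Dune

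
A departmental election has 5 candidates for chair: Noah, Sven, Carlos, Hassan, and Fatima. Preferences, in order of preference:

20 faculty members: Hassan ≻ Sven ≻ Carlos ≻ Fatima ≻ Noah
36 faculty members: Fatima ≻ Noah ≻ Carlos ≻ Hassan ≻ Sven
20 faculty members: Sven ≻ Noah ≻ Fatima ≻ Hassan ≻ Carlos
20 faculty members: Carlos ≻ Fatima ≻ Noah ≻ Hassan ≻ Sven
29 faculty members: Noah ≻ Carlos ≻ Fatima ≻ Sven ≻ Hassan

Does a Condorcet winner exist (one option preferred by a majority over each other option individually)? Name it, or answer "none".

none

Checking pairwise contests:
Fatima beats Noah 76–49.
Noah beats Sven 85–40.
Noah beats Carlos 85–40.
Noah beats Hassan 105–20.
Carlos beats Fatima 69–56.
Every option loses at least one head-to-head, so there is no Condorcet winner.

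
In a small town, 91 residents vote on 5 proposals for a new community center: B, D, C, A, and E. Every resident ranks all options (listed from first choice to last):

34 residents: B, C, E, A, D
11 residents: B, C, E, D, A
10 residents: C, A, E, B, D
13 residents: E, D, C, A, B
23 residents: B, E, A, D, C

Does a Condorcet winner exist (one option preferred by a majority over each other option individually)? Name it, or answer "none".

B

B vs D: 78–13 for B.
B vs C: 68–23 for B.
B vs A: 68–23 for B.
B vs E: 68–23 for B.
B beats every other option head-to-head.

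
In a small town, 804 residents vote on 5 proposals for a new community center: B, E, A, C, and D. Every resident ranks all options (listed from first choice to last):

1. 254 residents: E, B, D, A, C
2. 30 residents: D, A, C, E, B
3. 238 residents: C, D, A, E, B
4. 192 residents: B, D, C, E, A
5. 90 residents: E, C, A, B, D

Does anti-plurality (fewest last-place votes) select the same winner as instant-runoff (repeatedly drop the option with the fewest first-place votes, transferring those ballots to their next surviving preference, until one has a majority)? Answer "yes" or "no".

Anti-plurality — last-place votes: B 268, E 0, A 192, C 254, D 90. Winner: E.
Instant-runoff — R1 B 192, E 344, A 0, C 238, D 30 (A out); R2 B 192, E 344, C 238, D 30 (D out); R3 B 192, E 344, C 268 (B out); R4 E 344, C 460 (C winner). Winner: C.
The two methods disagree.

no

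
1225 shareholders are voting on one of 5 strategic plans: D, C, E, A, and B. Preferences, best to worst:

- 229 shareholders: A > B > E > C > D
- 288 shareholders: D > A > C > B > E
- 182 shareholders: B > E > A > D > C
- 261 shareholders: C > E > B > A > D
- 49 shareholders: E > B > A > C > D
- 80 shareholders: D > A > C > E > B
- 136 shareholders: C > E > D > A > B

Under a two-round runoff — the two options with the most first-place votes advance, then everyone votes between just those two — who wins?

Round 1 first-place votes: D 368, C 397, E 49, A 229, B 182.
C and D advance.
Runoff: C is preferred to D by 675 voters; D by 550.
C wins the runoff.

C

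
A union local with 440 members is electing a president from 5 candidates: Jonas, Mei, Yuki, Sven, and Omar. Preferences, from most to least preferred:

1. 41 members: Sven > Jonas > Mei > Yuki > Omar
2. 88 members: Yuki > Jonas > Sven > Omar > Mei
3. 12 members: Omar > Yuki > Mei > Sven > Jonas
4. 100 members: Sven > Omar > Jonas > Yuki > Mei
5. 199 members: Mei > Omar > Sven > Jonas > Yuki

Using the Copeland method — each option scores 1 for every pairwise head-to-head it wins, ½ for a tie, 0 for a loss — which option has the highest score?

Jonas: beats Mei and Yuki; loses to Sven and Omar → score 2.
Mei: beats Yuki and Omar; loses to Jonas and Sven → score 2.
Yuki: loses to Jonas, Mei, Sven, and Omar → score 0.
Sven: beats Jonas, Mei, Yuki, and Omar → score 4.
Omar: beats Jonas and Yuki; loses to Mei and Sven → score 2.
Sven has the best pairwise record.

Sven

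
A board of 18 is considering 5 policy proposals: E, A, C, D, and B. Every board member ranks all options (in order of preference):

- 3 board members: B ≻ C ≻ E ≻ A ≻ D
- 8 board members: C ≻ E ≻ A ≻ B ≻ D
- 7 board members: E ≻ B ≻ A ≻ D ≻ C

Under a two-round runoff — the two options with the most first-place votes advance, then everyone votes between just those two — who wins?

C

Round 1 first-place votes: E 7, A 0, C 8, D 0, B 3.
C and E advance.
Runoff: C is preferred to E by 11 voters; E by 7.
C wins the runoff.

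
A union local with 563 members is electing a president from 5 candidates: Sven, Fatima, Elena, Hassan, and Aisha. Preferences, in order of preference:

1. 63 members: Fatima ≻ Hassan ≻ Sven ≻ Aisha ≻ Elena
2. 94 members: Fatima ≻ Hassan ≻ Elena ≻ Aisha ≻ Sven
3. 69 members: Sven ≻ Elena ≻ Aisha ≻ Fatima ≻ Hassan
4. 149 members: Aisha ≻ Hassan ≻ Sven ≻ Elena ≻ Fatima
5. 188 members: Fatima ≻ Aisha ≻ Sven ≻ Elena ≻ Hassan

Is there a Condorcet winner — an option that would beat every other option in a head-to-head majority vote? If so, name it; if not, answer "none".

Fatima

Fatima vs Sven: 345–218 for Fatima.
Fatima vs Elena: 345–218 for Fatima.
Fatima vs Hassan: 414–149 for Fatima.
Fatima vs Aisha: 345–218 for Fatima.
Fatima beats every other option head-to-head.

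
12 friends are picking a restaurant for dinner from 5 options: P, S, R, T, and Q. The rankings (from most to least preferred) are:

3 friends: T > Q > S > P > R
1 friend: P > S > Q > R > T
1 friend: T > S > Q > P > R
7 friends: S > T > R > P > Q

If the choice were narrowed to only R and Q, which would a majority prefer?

Voters preferring R to Q: 7; preferring Q to R: 5.
R wins the head-to-head.

R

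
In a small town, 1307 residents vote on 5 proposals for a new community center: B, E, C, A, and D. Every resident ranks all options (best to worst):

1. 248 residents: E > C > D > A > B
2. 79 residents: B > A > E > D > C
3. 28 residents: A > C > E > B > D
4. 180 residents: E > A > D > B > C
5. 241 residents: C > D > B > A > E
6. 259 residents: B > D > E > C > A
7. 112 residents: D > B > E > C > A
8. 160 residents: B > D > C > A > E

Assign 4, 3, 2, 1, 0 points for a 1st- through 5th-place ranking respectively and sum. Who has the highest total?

B: 248·0 + 79·4 + 28·1 + 180·1 + 241·2 + 259·4 + 112·3 + 160·4 = 3018
E: 248·4 + 79·2 + 28·2 + 180·4 + 241·0 + 259·2 + 112·2 + 160·0 = 2668
C: 248·3 + 79·0 + 28·3 + 180·0 + 241·4 + 259·1 + 112·1 + 160·2 = 2483
A: 248·1 + 79·3 + 28·4 + 180·3 + 241·1 + 259·0 + 112·0 + 160·1 = 1538
D: 248·2 + 79·1 + 28·0 + 180·2 + 241·3 + 259·3 + 112·4 + 160·3 = 3363
D has the highest Borda score (3363).

D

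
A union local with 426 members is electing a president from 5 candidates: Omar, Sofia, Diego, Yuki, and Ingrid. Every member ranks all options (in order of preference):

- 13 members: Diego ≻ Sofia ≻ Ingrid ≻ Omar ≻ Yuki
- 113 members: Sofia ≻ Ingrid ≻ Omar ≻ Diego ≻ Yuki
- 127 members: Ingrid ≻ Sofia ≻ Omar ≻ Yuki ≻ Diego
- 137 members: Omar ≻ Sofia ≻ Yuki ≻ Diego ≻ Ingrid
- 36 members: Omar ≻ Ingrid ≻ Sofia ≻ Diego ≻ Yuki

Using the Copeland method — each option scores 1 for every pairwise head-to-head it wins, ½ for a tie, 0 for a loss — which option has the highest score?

Omar: beats Diego and Yuki; loses to Sofia and Ingrid → score 2.
Sofia: beats Omar, Diego, Yuki, and Ingrid → score 4.
Diego: loses to Omar, Sofia, Yuki, and Ingrid → score 0.
Yuki: beats Diego; loses to Omar, Sofia, and Ingrid → score 1.
Ingrid: beats Omar, Diego, and Yuki; loses to Sofia → score 3.
Sofia has the best pairwise record.

Sofia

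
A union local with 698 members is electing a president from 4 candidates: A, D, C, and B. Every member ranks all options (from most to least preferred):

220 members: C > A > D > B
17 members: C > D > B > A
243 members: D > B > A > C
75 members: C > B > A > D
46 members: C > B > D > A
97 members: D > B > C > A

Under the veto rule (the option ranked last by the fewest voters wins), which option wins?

Last-place votes: A 160, D 75, C 243, B 220.
D is ranked last by the fewest voters, so D wins.

D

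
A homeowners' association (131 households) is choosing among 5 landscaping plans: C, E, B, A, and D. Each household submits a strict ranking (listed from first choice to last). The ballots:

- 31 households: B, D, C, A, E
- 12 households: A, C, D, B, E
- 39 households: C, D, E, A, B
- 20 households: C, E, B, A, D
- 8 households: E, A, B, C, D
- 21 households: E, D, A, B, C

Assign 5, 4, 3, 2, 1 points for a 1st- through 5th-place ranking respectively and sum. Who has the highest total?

C: 31·3 + 12·4 + 39·5 + 20·5 + 8·2 + 21·1 = 473
E: 31·1 + 12·1 + 39·3 + 20·4 + 8·5 + 21·5 = 385
B: 31·5 + 12·2 + 39·1 + 20·3 + 8·3 + 21·2 = 344
A: 31·2 + 12·5 + 39·2 + 20·2 + 8·4 + 21·3 = 335
D: 31·4 + 12·3 + 39·4 + 20·1 + 8·1 + 21·4 = 428
C has the highest Borda score (473).

C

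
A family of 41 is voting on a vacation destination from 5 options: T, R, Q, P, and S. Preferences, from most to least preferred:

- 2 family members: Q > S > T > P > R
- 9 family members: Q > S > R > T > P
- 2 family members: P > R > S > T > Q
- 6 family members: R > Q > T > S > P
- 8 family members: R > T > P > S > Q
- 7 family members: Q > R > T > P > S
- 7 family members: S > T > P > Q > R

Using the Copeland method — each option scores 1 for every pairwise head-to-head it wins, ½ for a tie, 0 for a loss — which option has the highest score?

T: beats P and S; loses to R and Q → score 2.
R: beats T, P, and S; loses to Q → score 3.
Q: beats T, R, P, and S → score 4.
P: loses to T, R, Q, and S → score 0.
S: beats P; loses to T, R, and Q → score 1.
Q has the best pairwise record.

Q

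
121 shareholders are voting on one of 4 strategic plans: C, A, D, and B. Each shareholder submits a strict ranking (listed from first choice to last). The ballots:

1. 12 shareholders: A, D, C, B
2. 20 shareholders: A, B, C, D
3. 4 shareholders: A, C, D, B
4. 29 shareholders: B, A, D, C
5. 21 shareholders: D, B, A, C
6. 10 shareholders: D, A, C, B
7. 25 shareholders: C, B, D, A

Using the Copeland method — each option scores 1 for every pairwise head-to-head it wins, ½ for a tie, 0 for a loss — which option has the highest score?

B

C: loses to A, D, and B → score 0.
A: beats C and D; loses to B → score 2.
D: beats C; loses to A and B → score 1.
B: beats C, A, and D → score 3.
B has the best pairwise record.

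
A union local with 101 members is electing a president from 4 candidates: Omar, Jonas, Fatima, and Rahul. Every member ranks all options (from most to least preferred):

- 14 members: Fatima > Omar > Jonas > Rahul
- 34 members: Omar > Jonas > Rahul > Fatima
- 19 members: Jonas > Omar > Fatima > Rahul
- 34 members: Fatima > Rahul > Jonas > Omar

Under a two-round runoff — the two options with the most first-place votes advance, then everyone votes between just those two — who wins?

Omar

Round 1 first-place votes: Omar 34, Jonas 19, Fatima 48, Rahul 0.
Fatima and Omar advance.
Runoff: Fatima is preferred to Omar by 48 voters; Omar by 53.
Omar wins the runoff.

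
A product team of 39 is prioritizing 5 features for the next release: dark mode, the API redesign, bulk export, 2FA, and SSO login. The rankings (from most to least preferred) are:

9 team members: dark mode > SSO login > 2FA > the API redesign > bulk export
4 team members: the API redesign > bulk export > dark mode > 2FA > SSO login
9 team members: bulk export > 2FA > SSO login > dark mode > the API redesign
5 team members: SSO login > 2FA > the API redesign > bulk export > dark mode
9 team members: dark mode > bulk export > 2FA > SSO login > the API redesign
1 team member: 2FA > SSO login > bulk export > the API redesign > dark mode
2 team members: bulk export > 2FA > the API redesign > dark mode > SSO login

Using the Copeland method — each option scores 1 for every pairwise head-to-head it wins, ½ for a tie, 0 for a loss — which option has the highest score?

bulk export

dark mode: beats the API redesign, 2FA, and SSO login; loses to bulk export → score 3.
the API redesign: loses to dark mode, bulk export, 2FA, and SSO login → score 0.
bulk export: beats dark mode, the API redesign, 2FA, and SSO login → score 4.
2FA: beats the API redesign and SSO login; loses to dark mode and bulk export → score 2.
SSO login: beats the API redesign; loses to dark mode, bulk export, and 2FA → score 1.
bulk export has the best pairwise record.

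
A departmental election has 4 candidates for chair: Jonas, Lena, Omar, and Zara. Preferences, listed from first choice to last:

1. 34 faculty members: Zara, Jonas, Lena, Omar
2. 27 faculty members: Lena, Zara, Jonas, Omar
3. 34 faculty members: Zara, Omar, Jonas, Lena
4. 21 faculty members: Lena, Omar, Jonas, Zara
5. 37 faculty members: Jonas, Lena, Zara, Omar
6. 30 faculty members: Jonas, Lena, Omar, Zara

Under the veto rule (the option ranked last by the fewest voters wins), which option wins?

Last-place votes: Jonas 0, Lena 34, Omar 98, Zara 51.
Jonas is ranked last by the fewest voters, so Jonas wins.

Jonas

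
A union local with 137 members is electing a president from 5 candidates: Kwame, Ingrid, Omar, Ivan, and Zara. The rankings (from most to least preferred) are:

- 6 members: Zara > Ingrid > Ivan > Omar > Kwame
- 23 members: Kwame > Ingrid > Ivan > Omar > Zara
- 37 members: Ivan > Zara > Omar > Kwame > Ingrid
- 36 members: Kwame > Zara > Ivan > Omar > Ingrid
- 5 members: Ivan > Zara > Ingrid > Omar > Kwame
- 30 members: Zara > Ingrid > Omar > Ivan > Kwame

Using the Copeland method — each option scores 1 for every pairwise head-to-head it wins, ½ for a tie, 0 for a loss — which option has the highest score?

Zara

Kwame: beats Ingrid; loses to Omar, Ivan, and Zara → score 1.
Ingrid: loses to Kwame, Omar, Ivan, and Zara → score 0.
Omar: beats Kwame and Ingrid; loses to Ivan and Zara → score 2.
Ivan: beats Kwame, Ingrid, and Omar; loses to Zara → score 3.
Zara: beats Kwame, Ingrid, Omar, and Ivan → score 4.
Zara has the best pairwise record.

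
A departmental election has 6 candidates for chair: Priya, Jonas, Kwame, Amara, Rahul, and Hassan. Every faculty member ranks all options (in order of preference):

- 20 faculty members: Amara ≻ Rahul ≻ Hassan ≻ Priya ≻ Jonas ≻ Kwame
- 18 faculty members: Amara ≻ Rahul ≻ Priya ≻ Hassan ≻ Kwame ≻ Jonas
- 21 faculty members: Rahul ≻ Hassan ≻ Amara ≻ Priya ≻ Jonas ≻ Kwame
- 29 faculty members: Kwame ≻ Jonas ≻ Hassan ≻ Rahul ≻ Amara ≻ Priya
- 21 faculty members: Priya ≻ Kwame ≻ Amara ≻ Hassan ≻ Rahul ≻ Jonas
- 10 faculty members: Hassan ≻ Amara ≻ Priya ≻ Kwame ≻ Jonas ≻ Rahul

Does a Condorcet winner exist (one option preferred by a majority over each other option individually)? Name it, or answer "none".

Hassan

Hassan vs Priya: 80–39 for Hassan.
Hassan vs Jonas: 90–29 for Hassan.
Hassan vs Kwame: 69–50 for Hassan.
Hassan vs Amara: 60–59 for Hassan.
Hassan vs Rahul: 60–59 for Hassan.
Hassan beats every other option head-to-head.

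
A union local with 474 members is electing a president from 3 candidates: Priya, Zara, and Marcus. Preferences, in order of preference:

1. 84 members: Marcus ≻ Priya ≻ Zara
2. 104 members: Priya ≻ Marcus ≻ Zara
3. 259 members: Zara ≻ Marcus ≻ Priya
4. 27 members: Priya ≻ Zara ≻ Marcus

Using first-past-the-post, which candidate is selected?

Zara

First-place votes: Priya 131, Zara 259, Marcus 84.
Zara has the most first-place votes.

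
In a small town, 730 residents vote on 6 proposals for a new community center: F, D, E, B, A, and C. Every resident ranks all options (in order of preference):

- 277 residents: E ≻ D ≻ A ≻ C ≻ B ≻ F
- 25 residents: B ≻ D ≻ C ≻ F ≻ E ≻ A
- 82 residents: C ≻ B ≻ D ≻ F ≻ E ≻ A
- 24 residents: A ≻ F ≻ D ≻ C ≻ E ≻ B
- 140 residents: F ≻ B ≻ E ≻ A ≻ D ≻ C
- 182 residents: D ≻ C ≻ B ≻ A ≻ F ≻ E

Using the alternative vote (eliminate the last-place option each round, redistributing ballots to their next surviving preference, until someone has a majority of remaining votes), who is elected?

E

Round 1: F 140, D 182, E 277, B 25, A 24, C 82. Eliminate A.
Round 2: F 164, D 182, E 277, B 25, C 82. Eliminate B.
Round 3: F 164, D 207, E 277, C 82. Eliminate C.
Round 4: F 164, D 289, E 277. Eliminate F.
Round 5: D 313, E 417. E has a majority.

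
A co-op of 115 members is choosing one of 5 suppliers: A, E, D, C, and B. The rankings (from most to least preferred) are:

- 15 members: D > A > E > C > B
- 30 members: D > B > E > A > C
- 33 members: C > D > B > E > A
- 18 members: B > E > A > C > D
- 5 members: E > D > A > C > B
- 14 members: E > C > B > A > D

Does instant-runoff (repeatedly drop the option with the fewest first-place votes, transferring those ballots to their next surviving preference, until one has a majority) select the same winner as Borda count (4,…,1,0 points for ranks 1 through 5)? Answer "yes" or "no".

Instant-runoff — R1 A 0, E 19, D 45, C 33, B 18 (A out); R2 E 19, D 45, C 33, B 18 (B out); R3 E 37, D 45, C 33 (C out); R4 E 37, D 78 (D winner). Winner: D.
Borda — scores: A 135, E 253, D 294, C 212, B 256. Winner: D.
The two methods agree.

yes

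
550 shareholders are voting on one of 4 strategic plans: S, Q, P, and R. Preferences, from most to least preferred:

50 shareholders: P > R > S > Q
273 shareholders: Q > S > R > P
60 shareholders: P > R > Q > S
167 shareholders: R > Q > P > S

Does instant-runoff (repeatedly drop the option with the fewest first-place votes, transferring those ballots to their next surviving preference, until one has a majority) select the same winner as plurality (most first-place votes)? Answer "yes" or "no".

no

Instant-runoff — R1 S 0, Q 273, P 110, R 167 (S out); R2 Q 273, P 110, R 167 (P out); R3 Q 273, R 277 (R winner). Winner: R.
Plurality — first-place votes: S 0, Q 273, P 110, R 167. Winner: Q.
The two methods disagree.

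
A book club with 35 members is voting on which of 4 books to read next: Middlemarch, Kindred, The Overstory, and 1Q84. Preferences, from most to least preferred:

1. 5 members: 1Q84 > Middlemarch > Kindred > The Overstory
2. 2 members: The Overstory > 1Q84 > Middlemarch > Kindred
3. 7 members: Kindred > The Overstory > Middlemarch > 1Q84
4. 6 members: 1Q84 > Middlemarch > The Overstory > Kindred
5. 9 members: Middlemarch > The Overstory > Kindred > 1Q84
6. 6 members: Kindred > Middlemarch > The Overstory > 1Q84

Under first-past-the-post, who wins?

Kindred

First-place votes: Middlemarch 9, Kindred 13, The Overstory 2, 1Q84 11.
Kindred has the most first-place votes.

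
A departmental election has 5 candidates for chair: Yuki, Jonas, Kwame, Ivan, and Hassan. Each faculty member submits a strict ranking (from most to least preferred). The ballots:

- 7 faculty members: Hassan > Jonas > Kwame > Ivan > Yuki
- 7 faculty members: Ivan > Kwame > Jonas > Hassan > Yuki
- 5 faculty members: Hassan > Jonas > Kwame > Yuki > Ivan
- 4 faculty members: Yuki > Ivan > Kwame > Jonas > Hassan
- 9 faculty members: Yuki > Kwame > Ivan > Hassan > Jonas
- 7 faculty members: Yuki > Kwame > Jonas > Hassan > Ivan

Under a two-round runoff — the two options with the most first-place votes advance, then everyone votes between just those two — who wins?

Yuki

Round 1 first-place votes: Yuki 20, Jonas 0, Kwame 0, Ivan 7, Hassan 12.
Yuki and Hassan advance.
Runoff: Yuki is preferred to Hassan by 20 voters; Hassan by 19.
Yuki wins the runoff.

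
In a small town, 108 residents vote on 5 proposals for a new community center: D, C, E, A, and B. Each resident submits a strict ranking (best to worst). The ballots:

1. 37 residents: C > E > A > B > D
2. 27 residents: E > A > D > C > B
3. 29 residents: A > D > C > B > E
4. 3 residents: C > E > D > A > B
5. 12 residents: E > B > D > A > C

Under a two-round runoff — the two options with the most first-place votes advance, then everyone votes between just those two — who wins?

Round 1 first-place votes: D 0, C 40, E 39, A 29, B 0.
C and E advance.
Runoff: C is preferred to E by 69 voters; E by 39.
C wins the runoff.

C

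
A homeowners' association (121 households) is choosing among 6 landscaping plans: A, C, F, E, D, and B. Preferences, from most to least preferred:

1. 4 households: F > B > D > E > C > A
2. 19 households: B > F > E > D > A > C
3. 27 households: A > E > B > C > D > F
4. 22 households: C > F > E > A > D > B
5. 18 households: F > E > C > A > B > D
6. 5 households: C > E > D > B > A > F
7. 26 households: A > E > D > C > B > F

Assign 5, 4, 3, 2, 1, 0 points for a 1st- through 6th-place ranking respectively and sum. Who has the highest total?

A: 4·0 + 19·1 + 27·5 + 22·2 + 18·2 + 5·1 + 26·5 = 369
C: 4·1 + 19·0 + 27·2 + 22·5 + 18·3 + 5·5 + 26·2 = 299
F: 4·5 + 19·4 + 27·0 + 22·4 + 18·5 + 5·0 + 26·0 = 274
E: 4·2 + 19·3 + 27·4 + 22·3 + 18·4 + 5·4 + 26·4 = 435
D: 4·3 + 19·2 + 27·1 + 22·1 + 18·0 + 5·3 + 26·3 = 192
B: 4·4 + 19·5 + 27·3 + 22·0 + 18·1 + 5·2 + 26·1 = 246
E has the highest Borda score (435).

E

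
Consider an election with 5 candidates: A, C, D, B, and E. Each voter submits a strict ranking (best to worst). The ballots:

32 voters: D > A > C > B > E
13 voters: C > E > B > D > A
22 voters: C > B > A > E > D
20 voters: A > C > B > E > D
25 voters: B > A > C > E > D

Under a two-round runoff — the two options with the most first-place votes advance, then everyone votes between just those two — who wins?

C

Round 1 first-place votes: A 20, C 35, D 32, B 25, E 0.
C and D advance.
Runoff: C is preferred to D by 80 voters; D by 32.
C wins the runoff.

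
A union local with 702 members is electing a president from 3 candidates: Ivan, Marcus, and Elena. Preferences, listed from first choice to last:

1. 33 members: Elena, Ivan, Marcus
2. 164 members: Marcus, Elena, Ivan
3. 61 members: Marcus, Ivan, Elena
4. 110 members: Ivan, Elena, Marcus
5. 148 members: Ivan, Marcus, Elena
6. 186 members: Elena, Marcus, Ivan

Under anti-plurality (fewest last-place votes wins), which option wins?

Last-place votes: Ivan 350, Marcus 143, Elena 209.
Marcus is ranked last by the fewest voters, so Marcus wins.

Marcus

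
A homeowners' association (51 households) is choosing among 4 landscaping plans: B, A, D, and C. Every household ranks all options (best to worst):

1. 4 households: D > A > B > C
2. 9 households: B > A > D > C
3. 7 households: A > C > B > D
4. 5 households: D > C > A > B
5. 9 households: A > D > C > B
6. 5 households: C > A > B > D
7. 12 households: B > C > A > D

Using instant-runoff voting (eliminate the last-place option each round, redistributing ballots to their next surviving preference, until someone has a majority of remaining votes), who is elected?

Round 1: B 21, A 16, D 9, C 5. Eliminate C.
Round 2: B 21, A 21, D 9. Eliminate D.
Round 3: B 21, A 30. A has a majority.

A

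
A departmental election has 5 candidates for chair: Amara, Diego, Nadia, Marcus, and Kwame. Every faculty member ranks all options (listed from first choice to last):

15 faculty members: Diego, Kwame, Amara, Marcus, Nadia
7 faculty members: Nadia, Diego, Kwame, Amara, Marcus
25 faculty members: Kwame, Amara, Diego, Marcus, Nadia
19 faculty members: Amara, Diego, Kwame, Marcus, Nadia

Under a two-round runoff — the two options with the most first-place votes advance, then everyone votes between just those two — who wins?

Kwame

Round 1 first-place votes: Amara 19, Diego 15, Nadia 7, Marcus 0, Kwame 25.
Kwame and Amara advance.
Runoff: Kwame is preferred to Amara by 47 voters; Amara by 19.
Kwame wins the runoff.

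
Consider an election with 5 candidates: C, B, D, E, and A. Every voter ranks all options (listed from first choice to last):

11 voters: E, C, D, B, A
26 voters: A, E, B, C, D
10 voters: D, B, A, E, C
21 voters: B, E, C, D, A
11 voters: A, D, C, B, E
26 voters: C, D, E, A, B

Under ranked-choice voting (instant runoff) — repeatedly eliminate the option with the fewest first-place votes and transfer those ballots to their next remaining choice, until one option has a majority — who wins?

Round 1: C 26, B 21, D 10, E 11, A 37. Eliminate D.
Round 2: C 26, B 31, E 11, A 37. Eliminate E.
Round 3: C 37, B 31, A 37. Eliminate B.
Round 4: C 58, A 47. C has a majority.

C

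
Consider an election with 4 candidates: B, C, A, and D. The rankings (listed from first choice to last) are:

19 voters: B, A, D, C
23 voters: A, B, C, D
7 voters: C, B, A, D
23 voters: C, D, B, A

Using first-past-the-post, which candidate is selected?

First-place votes: B 19, C 30, A 23, D 0.
C has the most first-place votes.

C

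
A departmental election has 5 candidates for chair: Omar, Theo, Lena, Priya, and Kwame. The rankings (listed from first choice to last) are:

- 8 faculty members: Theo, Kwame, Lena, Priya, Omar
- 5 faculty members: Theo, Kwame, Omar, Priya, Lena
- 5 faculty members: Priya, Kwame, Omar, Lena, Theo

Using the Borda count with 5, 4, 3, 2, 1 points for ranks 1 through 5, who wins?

Kwame

Omar: 8·1 + 5·3 + 5·3 = 38
Theo: 8·5 + 5·5 + 5·1 = 70
Lena: 8·3 + 5·1 + 5·2 = 39
Priya: 8·2 + 5·2 + 5·5 = 51
Kwame: 8·4 + 5·4 + 5·4 = 72
Kwame has the highest Borda score (72).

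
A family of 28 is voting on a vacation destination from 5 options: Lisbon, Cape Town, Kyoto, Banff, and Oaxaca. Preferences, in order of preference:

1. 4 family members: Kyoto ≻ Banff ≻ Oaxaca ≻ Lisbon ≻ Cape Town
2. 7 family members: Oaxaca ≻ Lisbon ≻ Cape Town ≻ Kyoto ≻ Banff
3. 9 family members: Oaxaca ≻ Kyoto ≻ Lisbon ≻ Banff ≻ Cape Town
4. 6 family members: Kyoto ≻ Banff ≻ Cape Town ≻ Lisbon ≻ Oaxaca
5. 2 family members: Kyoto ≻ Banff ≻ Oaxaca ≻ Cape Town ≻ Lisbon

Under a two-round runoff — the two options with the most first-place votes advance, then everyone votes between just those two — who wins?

Round 1 first-place votes: Lisbon 0, Cape Town 0, Kyoto 12, Banff 0, Oaxaca 16.
Oaxaca and Kyoto advance.
Runoff: Oaxaca is preferred to Kyoto by 16 voters; Kyoto by 12.
Oaxaca wins the runoff.

Oaxaca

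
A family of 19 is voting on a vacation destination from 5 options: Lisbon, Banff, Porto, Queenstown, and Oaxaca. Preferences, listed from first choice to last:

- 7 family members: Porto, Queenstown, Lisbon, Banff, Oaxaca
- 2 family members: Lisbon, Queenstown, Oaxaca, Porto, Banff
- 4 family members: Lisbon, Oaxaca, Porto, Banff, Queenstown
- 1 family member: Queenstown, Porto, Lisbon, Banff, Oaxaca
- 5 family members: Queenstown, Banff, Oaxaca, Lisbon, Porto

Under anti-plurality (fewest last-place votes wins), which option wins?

Last-place votes: Lisbon 0, Banff 2, Porto 5, Queenstown 4, Oaxaca 8.
Lisbon is ranked last by the fewest voters, so Lisbon wins.

Lisbon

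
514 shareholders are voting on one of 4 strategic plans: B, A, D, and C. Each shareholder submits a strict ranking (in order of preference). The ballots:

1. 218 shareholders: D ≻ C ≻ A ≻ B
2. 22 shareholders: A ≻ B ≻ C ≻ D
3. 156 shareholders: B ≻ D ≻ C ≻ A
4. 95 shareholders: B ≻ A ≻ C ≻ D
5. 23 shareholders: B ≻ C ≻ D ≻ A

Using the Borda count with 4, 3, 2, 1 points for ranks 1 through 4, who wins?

B: 218·1 + 22·3 + 156·4 + 95·4 + 23·4 = 1380
A: 218·2 + 22·4 + 156·1 + 95·3 + 23·1 = 988
D: 218·4 + 22·1 + 156·3 + 95·1 + 23·2 = 1503
C: 218·3 + 22·2 + 156·2 + 95·2 + 23·3 = 1269
D has the highest Borda score (1503).

D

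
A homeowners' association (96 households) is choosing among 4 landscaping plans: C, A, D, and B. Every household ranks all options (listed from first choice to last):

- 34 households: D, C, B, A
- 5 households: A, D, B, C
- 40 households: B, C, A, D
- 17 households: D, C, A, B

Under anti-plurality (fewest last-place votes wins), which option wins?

C

Last-place votes: C 5, A 34, D 40, B 17.
C is ranked last by the fewest voters, so C wins.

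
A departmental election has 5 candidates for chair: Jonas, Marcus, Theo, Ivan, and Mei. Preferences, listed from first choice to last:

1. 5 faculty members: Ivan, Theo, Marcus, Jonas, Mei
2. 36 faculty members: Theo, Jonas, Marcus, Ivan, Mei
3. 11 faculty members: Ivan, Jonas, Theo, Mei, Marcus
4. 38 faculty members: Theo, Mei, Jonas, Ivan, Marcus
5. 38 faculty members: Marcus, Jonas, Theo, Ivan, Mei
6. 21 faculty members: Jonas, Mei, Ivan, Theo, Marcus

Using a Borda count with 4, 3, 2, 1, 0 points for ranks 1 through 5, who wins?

Theo

Jonas: 5·1 + 36·3 + 11·3 + 38·2 + 38·3 + 21·4 = 420
Marcus: 5·2 + 36·2 + 11·0 + 38·0 + 38·4 + 21·0 = 234
Theo: 5·3 + 36·4 + 11·2 + 38·4 + 38·2 + 21·1 = 430
Ivan: 5·4 + 36·1 + 11·4 + 38·1 + 38·1 + 21·2 = 218
Mei: 5·0 + 36·0 + 11·1 + 38·3 + 38·0 + 21·3 = 188
Theo has the highest Borda score (430).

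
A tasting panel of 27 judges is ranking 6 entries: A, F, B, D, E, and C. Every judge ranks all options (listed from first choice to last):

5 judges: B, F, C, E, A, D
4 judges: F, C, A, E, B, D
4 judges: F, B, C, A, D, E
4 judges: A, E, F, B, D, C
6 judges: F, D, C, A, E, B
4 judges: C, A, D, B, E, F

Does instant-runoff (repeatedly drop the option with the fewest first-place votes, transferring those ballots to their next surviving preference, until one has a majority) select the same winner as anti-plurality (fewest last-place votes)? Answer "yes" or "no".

Instant-runoff — R1 A 4, F 14, B 5, D 0, E 0, C 4 (F winner). Winner: F.
Anti-plurality — last-place votes: A 0, F 4, B 6, D 9, E 4, C 4. Winner: A.
The two methods disagree.

no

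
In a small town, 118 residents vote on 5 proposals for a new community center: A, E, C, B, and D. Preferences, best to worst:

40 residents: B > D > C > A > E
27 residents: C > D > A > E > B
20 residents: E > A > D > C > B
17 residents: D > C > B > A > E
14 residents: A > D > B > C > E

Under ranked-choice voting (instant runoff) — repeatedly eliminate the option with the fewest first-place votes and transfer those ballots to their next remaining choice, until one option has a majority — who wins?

Round 1: A 14, E 20, C 27, B 40, D 17. Eliminate A.
Round 2: E 20, C 27, B 40, D 31. Eliminate E.
Round 3: C 27, B 40, D 51. Eliminate C.
Round 4: B 40, D 78. D has a majority.

D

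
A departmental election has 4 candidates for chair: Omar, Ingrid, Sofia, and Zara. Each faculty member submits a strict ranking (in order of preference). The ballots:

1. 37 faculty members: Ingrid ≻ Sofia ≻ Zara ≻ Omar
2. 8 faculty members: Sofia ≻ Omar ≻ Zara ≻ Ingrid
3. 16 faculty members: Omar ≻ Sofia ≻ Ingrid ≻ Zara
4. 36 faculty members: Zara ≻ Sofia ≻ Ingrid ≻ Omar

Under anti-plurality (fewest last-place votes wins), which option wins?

Sofia

Last-place votes: Omar 73, Ingrid 8, Sofia 0, Zara 16.
Sofia is ranked last by the fewest voters, so Sofia wins.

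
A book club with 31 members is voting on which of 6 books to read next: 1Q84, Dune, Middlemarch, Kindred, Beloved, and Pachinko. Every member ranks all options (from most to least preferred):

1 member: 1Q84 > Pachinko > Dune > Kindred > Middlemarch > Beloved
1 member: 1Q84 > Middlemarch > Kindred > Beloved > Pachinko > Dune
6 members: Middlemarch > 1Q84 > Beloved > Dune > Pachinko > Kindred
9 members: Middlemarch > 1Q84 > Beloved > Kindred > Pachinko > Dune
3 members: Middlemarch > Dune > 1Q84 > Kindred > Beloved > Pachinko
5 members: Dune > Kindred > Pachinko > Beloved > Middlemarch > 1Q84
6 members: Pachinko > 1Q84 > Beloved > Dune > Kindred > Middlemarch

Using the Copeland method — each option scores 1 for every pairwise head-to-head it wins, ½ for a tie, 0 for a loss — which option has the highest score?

1Q84: beats Dune, Kindred, Beloved, and Pachinko; loses to Middlemarch → score 4.
Dune: beats Kindred; loses to 1Q84, Middlemarch, Beloved, and Pachinko → score 1.
Middlemarch: beats 1Q84, Dune, Kindred, Beloved, and Pachinko → score 5.
Kindred: beats Pachinko; loses to 1Q84, Dune, Middlemarch, and Beloved → score 1.
Beloved: beats Dune, Kindred, and Pachinko; loses to 1Q84 and Middlemarch → score 3.
Pachinko: beats Dune; loses to 1Q84, Middlemarch, Kindred, and Beloved → score 1.
Middlemarch has the best pairwise record.

Middlemarch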